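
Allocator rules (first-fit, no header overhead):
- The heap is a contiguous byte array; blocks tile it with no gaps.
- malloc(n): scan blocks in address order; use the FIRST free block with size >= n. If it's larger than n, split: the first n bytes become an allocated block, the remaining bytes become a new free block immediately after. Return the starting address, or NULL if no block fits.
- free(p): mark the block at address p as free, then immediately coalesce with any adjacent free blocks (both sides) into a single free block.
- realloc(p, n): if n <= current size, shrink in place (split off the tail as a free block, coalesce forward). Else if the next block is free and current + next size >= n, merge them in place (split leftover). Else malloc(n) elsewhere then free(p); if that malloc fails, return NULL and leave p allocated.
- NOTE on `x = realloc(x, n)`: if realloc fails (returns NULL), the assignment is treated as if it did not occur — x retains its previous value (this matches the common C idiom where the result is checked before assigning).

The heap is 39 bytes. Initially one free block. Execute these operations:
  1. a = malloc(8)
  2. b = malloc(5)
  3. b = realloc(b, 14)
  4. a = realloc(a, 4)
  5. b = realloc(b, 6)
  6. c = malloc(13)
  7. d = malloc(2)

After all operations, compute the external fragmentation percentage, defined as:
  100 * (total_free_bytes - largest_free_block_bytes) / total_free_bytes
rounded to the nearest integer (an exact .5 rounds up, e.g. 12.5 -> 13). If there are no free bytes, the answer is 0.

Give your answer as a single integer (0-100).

Op 1: a = malloc(8) -> a = 0; heap: [0-7 ALLOC][8-38 FREE]
Op 2: b = malloc(5) -> b = 8; heap: [0-7 ALLOC][8-12 ALLOC][13-38 FREE]
Op 3: b = realloc(b, 14) -> b = 8; heap: [0-7 ALLOC][8-21 ALLOC][22-38 FREE]
Op 4: a = realloc(a, 4) -> a = 0; heap: [0-3 ALLOC][4-7 FREE][8-21 ALLOC][22-38 FREE]
Op 5: b = realloc(b, 6) -> b = 8; heap: [0-3 ALLOC][4-7 FREE][8-13 ALLOC][14-38 FREE]
Op 6: c = malloc(13) -> c = 14; heap: [0-3 ALLOC][4-7 FREE][8-13 ALLOC][14-26 ALLOC][27-38 FREE]
Op 7: d = malloc(2) -> d = 4; heap: [0-3 ALLOC][4-5 ALLOC][6-7 FREE][8-13 ALLOC][14-26 ALLOC][27-38 FREE]
Free blocks: [2 12] total_free=14 largest=12 -> 100*(14-12)/14 = 200/14 ≈ 14.286 -> rounds to 14

Answer: 14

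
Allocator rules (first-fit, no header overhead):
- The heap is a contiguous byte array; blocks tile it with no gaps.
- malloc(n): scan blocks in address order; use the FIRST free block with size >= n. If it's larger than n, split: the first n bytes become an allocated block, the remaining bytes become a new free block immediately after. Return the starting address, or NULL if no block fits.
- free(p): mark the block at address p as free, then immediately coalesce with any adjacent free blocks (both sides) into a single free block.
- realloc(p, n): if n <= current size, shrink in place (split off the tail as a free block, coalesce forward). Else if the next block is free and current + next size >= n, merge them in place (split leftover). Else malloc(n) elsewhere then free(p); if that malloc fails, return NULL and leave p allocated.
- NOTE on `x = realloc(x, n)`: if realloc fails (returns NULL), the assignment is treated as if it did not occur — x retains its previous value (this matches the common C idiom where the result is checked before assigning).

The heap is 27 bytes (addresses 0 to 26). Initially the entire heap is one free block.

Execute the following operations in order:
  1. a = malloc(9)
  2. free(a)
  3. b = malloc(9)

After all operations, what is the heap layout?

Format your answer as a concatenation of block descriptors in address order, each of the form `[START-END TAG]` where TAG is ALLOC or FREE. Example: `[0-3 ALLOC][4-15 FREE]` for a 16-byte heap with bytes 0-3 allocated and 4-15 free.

Answer: [0-8 ALLOC][9-26 FREE]

Derivation:
Op 1: a = malloc(9) -> a = 0; heap: [0-8 ALLOC][9-26 FREE]
Op 2: free(a) -> (freed a); heap: [0-26 FREE]
Op 3: b = malloc(9) -> b = 0; heap: [0-8 ALLOC][9-26 FREE]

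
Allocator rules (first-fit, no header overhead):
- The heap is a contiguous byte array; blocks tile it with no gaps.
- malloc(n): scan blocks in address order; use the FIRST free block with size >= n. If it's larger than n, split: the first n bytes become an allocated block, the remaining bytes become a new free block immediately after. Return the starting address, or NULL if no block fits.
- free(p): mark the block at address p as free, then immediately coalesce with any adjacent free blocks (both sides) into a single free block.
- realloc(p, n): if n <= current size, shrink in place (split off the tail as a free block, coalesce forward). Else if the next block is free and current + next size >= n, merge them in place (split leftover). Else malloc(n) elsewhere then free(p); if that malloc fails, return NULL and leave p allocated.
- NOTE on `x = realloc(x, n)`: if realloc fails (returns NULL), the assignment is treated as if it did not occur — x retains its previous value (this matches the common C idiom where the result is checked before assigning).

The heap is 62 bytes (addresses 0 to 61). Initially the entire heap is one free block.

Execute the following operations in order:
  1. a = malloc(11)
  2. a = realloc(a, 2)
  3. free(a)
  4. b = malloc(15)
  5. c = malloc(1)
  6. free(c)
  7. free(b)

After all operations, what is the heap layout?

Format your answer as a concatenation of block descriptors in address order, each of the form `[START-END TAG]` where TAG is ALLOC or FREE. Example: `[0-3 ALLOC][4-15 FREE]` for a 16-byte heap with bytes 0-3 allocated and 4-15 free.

Answer: [0-61 FREE]

Derivation:
Op 1: a = malloc(11) -> a = 0; heap: [0-10 ALLOC][11-61 FREE]
Op 2: a = realloc(a, 2) -> a = 0; heap: [0-1 ALLOC][2-61 FREE]
Op 3: free(a) -> (freed a); heap: [0-61 FREE]
Op 4: b = malloc(15) -> b = 0; heap: [0-14 ALLOC][15-61 FREE]
Op 5: c = malloc(1) -> c = 15; heap: [0-14 ALLOC][15-15 ALLOC][16-61 FREE]
Op 6: free(c) -> (freed c); heap: [0-14 ALLOC][15-61 FREE]
Op 7: free(b) -> (freed b); heap: [0-61 FREE]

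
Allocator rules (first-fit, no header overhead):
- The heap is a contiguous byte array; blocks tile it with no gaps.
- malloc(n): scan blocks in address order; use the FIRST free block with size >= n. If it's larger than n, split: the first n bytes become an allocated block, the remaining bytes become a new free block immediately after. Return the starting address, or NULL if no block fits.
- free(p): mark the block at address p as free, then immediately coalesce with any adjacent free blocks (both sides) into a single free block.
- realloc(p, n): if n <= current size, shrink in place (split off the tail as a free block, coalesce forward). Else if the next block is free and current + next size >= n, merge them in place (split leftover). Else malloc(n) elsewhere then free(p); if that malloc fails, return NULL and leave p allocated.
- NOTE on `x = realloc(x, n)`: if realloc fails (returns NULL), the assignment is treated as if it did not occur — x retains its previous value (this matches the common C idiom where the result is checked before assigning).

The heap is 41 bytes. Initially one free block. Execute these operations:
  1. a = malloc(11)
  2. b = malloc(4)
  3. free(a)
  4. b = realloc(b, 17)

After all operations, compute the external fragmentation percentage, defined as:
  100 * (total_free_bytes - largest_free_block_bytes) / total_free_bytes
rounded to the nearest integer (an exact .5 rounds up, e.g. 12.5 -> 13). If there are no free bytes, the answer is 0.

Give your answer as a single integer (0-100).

Op 1: a = malloc(11) -> a = 0; heap: [0-10 ALLOC][11-40 FREE]
Op 2: b = malloc(4) -> b = 11; heap: [0-10 ALLOC][11-14 ALLOC][15-40 FREE]
Op 3: free(a) -> (freed a); heap: [0-10 FREE][11-14 ALLOC][15-40 FREE]
Op 4: b = realloc(b, 17) -> b = 11; heap: [0-10 FREE][11-27 ALLOC][28-40 FREE]
Free blocks: [11 13] total_free=24 largest=13 -> 100*(24-13)/24 = 1100/24 ≈ 45.833 -> rounds to 46

Answer: 46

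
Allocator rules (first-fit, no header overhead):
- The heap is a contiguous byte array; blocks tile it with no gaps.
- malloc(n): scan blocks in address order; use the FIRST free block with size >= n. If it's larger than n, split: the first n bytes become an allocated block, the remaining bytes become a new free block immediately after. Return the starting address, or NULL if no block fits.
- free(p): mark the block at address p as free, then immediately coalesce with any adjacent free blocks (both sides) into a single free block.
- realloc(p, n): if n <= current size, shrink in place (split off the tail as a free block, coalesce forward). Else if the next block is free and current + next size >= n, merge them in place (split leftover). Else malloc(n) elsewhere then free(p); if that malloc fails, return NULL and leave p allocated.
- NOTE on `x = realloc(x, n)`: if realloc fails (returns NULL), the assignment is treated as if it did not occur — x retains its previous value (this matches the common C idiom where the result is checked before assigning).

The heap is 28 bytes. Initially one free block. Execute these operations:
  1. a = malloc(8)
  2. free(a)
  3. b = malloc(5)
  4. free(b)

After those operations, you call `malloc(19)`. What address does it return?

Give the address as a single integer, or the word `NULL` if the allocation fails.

Answer: 0

Derivation:
Op 1: a = malloc(8) -> a = 0; heap: [0-7 ALLOC][8-27 FREE]
Op 2: free(a) -> (freed a); heap: [0-27 FREE]
Op 3: b = malloc(5) -> b = 0; heap: [0-4 ALLOC][5-27 FREE]
Op 4: free(b) -> (freed b); heap: [0-27 FREE]
malloc(19): first-fit scan over [0-27 FREE] -> 0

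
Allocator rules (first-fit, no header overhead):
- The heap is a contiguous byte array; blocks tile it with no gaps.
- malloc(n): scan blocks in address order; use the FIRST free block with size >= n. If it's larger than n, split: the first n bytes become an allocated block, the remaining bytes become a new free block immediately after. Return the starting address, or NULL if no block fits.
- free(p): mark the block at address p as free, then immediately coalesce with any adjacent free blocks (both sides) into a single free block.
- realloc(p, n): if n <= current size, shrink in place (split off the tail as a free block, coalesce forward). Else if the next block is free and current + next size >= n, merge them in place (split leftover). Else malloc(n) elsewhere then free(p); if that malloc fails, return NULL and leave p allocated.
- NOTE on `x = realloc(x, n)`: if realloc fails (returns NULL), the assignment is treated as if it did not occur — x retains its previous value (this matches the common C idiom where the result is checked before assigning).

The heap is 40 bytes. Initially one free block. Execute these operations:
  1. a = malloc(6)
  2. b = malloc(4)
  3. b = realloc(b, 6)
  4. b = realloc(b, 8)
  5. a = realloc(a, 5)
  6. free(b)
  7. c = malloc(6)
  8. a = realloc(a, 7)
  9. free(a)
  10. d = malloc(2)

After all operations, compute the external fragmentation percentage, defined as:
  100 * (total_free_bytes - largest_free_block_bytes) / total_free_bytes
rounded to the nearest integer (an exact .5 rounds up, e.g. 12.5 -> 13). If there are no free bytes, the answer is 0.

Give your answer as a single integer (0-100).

Op 1: a = malloc(6) -> a = 0; heap: [0-5 ALLOC][6-39 FREE]
Op 2: b = malloc(4) -> b = 6; heap: [0-5 ALLOC][6-9 ALLOC][10-39 FREE]
Op 3: b = realloc(b, 6) -> b = 6; heap: [0-5 ALLOC][6-11 ALLOC][12-39 FREE]
Op 4: b = realloc(b, 8) -> b = 6; heap: [0-5 ALLOC][6-13 ALLOC][14-39 FREE]
Op 5: a = realloc(a, 5) -> a = 0; heap: [0-4 ALLOC][5-5 FREE][6-13 ALLOC][14-39 FREE]
Op 6: free(b) -> (freed b); heap: [0-4 ALLOC][5-39 FREE]
Op 7: c = malloc(6) -> c = 5; heap: [0-4 ALLOC][5-10 ALLOC][11-39 FREE]
Op 8: a = realloc(a, 7) -> a = 11; heap: [0-4 FREE][5-10 ALLOC][11-17 ALLOC][18-39 FREE]
Op 9: free(a) -> (freed a); heap: [0-4 FREE][5-10 ALLOC][11-39 FREE]
Op 10: d = malloc(2) -> d = 0; heap: [0-1 ALLOC][2-4 FREE][5-10 ALLOC][11-39 FREE]
Free blocks: [3 29] total_free=32 largest=29 -> 100*(32-29)/32 = 300/32 = 9.375 -> rounds to 9

Answer: 9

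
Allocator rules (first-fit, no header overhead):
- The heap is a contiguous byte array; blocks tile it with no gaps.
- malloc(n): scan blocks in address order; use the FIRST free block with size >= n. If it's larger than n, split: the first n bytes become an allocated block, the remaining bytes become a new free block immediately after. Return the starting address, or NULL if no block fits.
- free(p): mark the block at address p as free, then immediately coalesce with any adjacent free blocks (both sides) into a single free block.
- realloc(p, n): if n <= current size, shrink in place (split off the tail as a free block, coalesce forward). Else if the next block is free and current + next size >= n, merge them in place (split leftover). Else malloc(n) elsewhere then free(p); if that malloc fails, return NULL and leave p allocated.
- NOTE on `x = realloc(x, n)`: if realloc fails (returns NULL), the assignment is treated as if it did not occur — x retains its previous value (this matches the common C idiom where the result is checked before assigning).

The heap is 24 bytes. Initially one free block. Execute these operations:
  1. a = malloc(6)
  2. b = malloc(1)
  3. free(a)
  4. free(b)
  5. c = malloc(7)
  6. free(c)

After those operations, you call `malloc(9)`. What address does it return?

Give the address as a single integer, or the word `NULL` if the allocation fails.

Op 1: a = malloc(6) -> a = 0; heap: [0-5 ALLOC][6-23 FREE]
Op 2: b = malloc(1) -> b = 6; heap: [0-5 ALLOC][6-6 ALLOC][7-23 FREE]
Op 3: free(a) -> (freed a); heap: [0-5 FREE][6-6 ALLOC][7-23 FREE]
Op 4: free(b) -> (freed b); heap: [0-23 FREE]
Op 5: c = malloc(7) -> c = 0; heap: [0-6 ALLOC][7-23 FREE]
Op 6: free(c) -> (freed c); heap: [0-23 FREE]
malloc(9): first-fit scan over [0-23 FREE] -> 0

Answer: 0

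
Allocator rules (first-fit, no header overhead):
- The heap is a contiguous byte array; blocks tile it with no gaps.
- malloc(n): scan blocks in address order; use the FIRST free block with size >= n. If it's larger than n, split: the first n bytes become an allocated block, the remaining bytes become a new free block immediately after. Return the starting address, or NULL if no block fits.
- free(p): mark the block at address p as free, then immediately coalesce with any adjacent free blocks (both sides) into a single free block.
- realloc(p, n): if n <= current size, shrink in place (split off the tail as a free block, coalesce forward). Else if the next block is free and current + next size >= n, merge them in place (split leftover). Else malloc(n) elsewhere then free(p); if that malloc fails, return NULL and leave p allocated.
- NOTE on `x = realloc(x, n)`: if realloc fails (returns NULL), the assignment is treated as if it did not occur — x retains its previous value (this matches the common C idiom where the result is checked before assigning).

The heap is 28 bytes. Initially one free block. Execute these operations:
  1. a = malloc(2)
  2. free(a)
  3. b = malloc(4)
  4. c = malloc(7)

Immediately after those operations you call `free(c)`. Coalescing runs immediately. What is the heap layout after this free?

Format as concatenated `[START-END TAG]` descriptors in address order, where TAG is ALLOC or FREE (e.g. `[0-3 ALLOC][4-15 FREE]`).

Answer: [0-3 ALLOC][4-27 FREE]

Derivation:
Op 1: a = malloc(2) -> a = 0; heap: [0-1 ALLOC][2-27 FREE]
Op 2: free(a) -> (freed a); heap: [0-27 FREE]
Op 3: b = malloc(4) -> b = 0; heap: [0-3 ALLOC][4-27 FREE]
Op 4: c = malloc(7) -> c = 4; heap: [0-3 ALLOC][4-10 ALLOC][11-27 FREE]
free(c): c = 4 -> block [4-10 ALLOC]; mark free, coalesce with adjacent free neighbors -> [0-3 ALLOC][4-27 FREE]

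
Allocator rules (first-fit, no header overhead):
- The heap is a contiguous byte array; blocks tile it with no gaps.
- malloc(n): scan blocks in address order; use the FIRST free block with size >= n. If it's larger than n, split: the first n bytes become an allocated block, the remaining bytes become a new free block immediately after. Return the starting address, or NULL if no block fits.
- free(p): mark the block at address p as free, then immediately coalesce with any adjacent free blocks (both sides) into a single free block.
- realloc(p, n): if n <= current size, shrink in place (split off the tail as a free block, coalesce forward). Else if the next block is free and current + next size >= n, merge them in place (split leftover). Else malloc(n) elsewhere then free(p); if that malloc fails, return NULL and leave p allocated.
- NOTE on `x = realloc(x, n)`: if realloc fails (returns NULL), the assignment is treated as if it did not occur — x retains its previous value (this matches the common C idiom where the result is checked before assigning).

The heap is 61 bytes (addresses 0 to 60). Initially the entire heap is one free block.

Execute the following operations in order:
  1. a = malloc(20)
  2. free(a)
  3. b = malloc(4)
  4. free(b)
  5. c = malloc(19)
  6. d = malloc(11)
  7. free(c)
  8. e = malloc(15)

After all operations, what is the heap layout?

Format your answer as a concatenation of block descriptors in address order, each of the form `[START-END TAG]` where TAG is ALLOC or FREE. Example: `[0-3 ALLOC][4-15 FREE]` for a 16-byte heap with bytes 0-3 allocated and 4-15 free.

Answer: [0-14 ALLOC][15-18 FREE][19-29 ALLOC][30-60 FREE]

Derivation:
Op 1: a = malloc(20) -> a = 0; heap: [0-19 ALLOC][20-60 FREE]
Op 2: free(a) -> (freed a); heap: [0-60 FREE]
Op 3: b = malloc(4) -> b = 0; heap: [0-3 ALLOC][4-60 FREE]
Op 4: free(b) -> (freed b); heap: [0-60 FREE]
Op 5: c = malloc(19) -> c = 0; heap: [0-18 ALLOC][19-60 FREE]
Op 6: d = malloc(11) -> d = 19; heap: [0-18 ALLOC][19-29 ALLOC][30-60 FREE]
Op 7: free(c) -> (freed c); heap: [0-18 FREE][19-29 ALLOC][30-60 FREE]
Op 8: e = malloc(15) -> e = 0; heap: [0-14 ALLOC][15-18 FREE][19-29 ALLOC][30-60 FREE]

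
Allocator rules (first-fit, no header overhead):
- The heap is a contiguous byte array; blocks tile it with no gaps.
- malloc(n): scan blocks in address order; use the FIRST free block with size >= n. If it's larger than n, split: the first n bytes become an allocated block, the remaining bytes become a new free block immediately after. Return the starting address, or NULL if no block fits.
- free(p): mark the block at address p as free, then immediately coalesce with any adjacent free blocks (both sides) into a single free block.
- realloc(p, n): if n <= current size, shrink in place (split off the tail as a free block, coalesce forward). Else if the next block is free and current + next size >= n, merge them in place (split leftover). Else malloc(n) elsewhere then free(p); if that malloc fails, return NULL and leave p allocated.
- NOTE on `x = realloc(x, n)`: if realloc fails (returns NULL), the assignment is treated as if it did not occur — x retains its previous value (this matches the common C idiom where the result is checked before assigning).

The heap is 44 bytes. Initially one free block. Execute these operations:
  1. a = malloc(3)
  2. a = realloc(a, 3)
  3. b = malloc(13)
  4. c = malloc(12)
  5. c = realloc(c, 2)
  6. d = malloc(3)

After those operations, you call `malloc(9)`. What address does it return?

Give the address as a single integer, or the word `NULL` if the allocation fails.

Op 1: a = malloc(3) -> a = 0; heap: [0-2 ALLOC][3-43 FREE]
Op 2: a = realloc(a, 3) -> a = 0; heap: [0-2 ALLOC][3-43 FREE]
Op 3: b = malloc(13) -> b = 3; heap: [0-2 ALLOC][3-15 ALLOC][16-43 FREE]
Op 4: c = malloc(12) -> c = 16; heap: [0-2 ALLOC][3-15 ALLOC][16-27 ALLOC][28-43 FREE]
Op 5: c = realloc(c, 2) -> c = 16; heap: [0-2 ALLOC][3-15 ALLOC][16-17 ALLOC][18-43 FREE]
Op 6: d = malloc(3) -> d = 18; heap: [0-2 ALLOC][3-15 ALLOC][16-17 ALLOC][18-20 ALLOC][21-43 FREE]
malloc(9): first-fit scan over [0-2 ALLOC][3-15 ALLOC][16-17 ALLOC][18-20 ALLOC][21-43 FREE] -> 21

Answer: 21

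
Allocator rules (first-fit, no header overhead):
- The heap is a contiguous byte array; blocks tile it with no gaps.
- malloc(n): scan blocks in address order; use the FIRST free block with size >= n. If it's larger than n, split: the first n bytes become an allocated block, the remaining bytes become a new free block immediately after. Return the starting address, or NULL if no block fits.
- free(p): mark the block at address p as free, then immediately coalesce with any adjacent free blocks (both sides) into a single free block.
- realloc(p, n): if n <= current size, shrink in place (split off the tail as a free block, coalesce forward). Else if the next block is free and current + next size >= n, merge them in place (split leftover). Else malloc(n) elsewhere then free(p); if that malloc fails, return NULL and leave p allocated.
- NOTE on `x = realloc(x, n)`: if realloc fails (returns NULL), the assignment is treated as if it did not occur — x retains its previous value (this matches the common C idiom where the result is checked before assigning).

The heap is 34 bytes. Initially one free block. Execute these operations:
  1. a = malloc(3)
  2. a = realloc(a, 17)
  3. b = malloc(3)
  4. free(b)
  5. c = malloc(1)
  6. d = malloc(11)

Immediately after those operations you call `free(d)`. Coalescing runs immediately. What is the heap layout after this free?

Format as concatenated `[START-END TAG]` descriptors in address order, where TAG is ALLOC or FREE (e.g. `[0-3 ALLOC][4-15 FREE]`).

Answer: [0-16 ALLOC][17-17 ALLOC][18-33 FREE]

Derivation:
Op 1: a = malloc(3) -> a = 0; heap: [0-2 ALLOC][3-33 FREE]
Op 2: a = realloc(a, 17) -> a = 0; heap: [0-16 ALLOC][17-33 FREE]
Op 3: b = malloc(3) -> b = 17; heap: [0-16 ALLOC][17-19 ALLOC][20-33 FREE]
Op 4: free(b) -> (freed b); heap: [0-16 ALLOC][17-33 FREE]
Op 5: c = malloc(1) -> c = 17; heap: [0-16 ALLOC][17-17 ALLOC][18-33 FREE]
Op 6: d = malloc(11) -> d = 18; heap: [0-16 ALLOC][17-17 ALLOC][18-28 ALLOC][29-33 FREE]
free(d): d = 18 -> block [18-28 ALLOC]; mark free, coalesce with adjacent free neighbors -> [0-16 ALLOC][17-17 ALLOC][18-33 FREE]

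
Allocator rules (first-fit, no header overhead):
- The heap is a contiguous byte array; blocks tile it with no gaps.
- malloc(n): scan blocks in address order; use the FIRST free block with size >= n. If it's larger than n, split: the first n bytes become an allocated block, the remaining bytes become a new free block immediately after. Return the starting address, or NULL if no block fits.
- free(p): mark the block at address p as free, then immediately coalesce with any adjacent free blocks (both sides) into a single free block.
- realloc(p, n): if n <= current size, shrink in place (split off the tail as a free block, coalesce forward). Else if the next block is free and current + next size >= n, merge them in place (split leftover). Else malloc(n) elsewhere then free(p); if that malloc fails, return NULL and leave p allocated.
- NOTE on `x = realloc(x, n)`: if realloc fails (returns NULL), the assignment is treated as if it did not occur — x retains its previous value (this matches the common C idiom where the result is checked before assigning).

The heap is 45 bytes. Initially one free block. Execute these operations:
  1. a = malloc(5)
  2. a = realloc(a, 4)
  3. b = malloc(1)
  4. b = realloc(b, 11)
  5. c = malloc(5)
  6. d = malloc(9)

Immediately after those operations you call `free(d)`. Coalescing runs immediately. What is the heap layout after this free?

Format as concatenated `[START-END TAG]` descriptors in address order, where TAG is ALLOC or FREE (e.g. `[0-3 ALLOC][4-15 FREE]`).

Answer: [0-3 ALLOC][4-14 ALLOC][15-19 ALLOC][20-44 FREE]

Derivation:
Op 1: a = malloc(5) -> a = 0; heap: [0-4 ALLOC][5-44 FREE]
Op 2: a = realloc(a, 4) -> a = 0; heap: [0-3 ALLOC][4-44 FREE]
Op 3: b = malloc(1) -> b = 4; heap: [0-3 ALLOC][4-4 ALLOC][5-44 FREE]
Op 4: b = realloc(b, 11) -> b = 4; heap: [0-3 ALLOC][4-14 ALLOC][15-44 FREE]
Op 5: c = malloc(5) -> c = 15; heap: [0-3 ALLOC][4-14 ALLOC][15-19 ALLOC][20-44 FREE]
Op 6: d = malloc(9) -> d = 20; heap: [0-3 ALLOC][4-14 ALLOC][15-19 ALLOC][20-28 ALLOC][29-44 FREE]
free(d): d = 20 -> block [20-28 ALLOC]; mark free, coalesce with adjacent free neighbors -> [0-3 ALLOC][4-14 ALLOC][15-19 ALLOC][20-44 FREE]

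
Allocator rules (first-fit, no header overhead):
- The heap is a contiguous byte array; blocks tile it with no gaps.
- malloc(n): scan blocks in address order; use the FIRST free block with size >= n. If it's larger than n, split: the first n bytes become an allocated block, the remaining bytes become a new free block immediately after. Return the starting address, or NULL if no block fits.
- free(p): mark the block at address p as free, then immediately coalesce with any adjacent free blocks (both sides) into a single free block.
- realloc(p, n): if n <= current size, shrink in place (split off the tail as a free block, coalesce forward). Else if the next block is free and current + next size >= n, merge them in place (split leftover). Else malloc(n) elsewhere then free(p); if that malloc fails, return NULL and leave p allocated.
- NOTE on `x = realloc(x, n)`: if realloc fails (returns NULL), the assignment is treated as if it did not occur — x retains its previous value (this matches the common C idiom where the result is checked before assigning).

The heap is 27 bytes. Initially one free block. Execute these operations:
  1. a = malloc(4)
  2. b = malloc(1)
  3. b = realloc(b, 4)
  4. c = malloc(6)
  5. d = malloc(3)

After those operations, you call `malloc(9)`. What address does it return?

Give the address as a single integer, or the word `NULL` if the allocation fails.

Answer: 17

Derivation:
Op 1: a = malloc(4) -> a = 0; heap: [0-3 ALLOC][4-26 FREE]
Op 2: b = malloc(1) -> b = 4; heap: [0-3 ALLOC][4-4 ALLOC][5-26 FREE]
Op 3: b = realloc(b, 4) -> b = 4; heap: [0-3 ALLOC][4-7 ALLOC][8-26 FREE]
Op 4: c = malloc(6) -> c = 8; heap: [0-3 ALLOC][4-7 ALLOC][8-13 ALLOC][14-26 FREE]
Op 5: d = malloc(3) -> d = 14; heap: [0-3 ALLOC][4-7 ALLOC][8-13 ALLOC][14-16 ALLOC][17-26 FREE]
malloc(9): first-fit scan over [0-3 ALLOC][4-7 ALLOC][8-13 ALLOC][14-16 ALLOC][17-26 FREE] -> 17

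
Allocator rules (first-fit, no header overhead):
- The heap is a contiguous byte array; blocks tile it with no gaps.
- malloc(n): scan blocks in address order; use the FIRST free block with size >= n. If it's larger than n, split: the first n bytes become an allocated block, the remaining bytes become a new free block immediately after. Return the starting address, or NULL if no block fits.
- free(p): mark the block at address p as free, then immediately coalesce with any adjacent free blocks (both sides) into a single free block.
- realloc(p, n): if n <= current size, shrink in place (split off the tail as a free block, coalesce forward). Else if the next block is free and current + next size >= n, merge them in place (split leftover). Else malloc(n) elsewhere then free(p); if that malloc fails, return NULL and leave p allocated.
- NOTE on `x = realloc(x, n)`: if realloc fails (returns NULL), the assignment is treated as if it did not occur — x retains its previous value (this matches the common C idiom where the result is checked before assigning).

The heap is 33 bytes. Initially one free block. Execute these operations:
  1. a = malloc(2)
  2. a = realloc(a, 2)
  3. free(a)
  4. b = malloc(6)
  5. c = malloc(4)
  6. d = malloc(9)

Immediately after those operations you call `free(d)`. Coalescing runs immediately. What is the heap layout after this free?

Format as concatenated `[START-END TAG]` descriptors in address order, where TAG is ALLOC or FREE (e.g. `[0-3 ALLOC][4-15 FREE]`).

Answer: [0-5 ALLOC][6-9 ALLOC][10-32 FREE]

Derivation:
Op 1: a = malloc(2) -> a = 0; heap: [0-1 ALLOC][2-32 FREE]
Op 2: a = realloc(a, 2) -> a = 0; heap: [0-1 ALLOC][2-32 FREE]
Op 3: free(a) -> (freed a); heap: [0-32 FREE]
Op 4: b = malloc(6) -> b = 0; heap: [0-5 ALLOC][6-32 FREE]
Op 5: c = malloc(4) -> c = 6; heap: [0-5 ALLOC][6-9 ALLOC][10-32 FREE]
Op 6: d = malloc(9) -> d = 10; heap: [0-5 ALLOC][6-9 ALLOC][10-18 ALLOC][19-32 FREE]
free(d): d = 10 -> block [10-18 ALLOC]; mark free, coalesce with adjacent free neighbors -> [0-5 ALLOC][6-9 ALLOC][10-32 FREE]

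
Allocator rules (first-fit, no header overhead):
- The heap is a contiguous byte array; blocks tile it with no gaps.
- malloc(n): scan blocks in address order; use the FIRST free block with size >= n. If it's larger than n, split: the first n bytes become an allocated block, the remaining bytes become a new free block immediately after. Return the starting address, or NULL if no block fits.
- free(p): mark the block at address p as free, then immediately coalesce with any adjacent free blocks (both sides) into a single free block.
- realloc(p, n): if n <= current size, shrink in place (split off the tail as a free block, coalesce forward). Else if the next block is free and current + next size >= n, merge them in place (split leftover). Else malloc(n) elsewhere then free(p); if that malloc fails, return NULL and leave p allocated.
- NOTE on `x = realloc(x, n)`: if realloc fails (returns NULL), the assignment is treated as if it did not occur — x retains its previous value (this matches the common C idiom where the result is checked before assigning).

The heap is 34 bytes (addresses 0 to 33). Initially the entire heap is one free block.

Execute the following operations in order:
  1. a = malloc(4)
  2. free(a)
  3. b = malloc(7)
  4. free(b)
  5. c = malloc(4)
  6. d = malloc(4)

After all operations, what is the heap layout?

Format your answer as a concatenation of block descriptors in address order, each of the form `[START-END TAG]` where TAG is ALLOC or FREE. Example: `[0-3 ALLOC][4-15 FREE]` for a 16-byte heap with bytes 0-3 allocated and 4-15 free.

Answer: [0-3 ALLOC][4-7 ALLOC][8-33 FREE]

Derivation:
Op 1: a = malloc(4) -> a = 0; heap: [0-3 ALLOC][4-33 FREE]
Op 2: free(a) -> (freed a); heap: [0-33 FREE]
Op 3: b = malloc(7) -> b = 0; heap: [0-6 ALLOC][7-33 FREE]
Op 4: free(b) -> (freed b); heap: [0-33 FREE]
Op 5: c = malloc(4) -> c = 0; heap: [0-3 ALLOC][4-33 FREE]
Op 6: d = malloc(4) -> d = 4; heap: [0-3 ALLOC][4-7 ALLOC][8-33 FREE]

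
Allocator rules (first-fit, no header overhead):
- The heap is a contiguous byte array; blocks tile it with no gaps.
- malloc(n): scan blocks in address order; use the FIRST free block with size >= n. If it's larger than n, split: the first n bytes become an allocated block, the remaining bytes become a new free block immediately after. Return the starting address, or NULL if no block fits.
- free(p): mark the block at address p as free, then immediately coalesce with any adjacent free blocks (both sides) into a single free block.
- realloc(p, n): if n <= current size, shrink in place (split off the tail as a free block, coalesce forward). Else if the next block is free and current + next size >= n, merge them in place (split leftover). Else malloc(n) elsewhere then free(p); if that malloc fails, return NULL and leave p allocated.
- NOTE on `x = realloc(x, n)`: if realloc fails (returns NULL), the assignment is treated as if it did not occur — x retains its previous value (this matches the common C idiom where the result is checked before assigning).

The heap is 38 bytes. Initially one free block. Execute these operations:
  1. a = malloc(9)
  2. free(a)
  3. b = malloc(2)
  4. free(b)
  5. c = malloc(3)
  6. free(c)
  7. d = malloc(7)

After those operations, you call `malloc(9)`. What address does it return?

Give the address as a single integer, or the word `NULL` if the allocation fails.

Op 1: a = malloc(9) -> a = 0; heap: [0-8 ALLOC][9-37 FREE]
Op 2: free(a) -> (freed a); heap: [0-37 FREE]
Op 3: b = malloc(2) -> b = 0; heap: [0-1 ALLOC][2-37 FREE]
Op 4: free(b) -> (freed b); heap: [0-37 FREE]
Op 5: c = malloc(3) -> c = 0; heap: [0-2 ALLOC][3-37 FREE]
Op 6: free(c) -> (freed c); heap: [0-37 FREE]
Op 7: d = malloc(7) -> d = 0; heap: [0-6 ALLOC][7-37 FREE]
malloc(9): first-fit scan over [0-6 ALLOC][7-37 FREE] -> 7

Answer: 7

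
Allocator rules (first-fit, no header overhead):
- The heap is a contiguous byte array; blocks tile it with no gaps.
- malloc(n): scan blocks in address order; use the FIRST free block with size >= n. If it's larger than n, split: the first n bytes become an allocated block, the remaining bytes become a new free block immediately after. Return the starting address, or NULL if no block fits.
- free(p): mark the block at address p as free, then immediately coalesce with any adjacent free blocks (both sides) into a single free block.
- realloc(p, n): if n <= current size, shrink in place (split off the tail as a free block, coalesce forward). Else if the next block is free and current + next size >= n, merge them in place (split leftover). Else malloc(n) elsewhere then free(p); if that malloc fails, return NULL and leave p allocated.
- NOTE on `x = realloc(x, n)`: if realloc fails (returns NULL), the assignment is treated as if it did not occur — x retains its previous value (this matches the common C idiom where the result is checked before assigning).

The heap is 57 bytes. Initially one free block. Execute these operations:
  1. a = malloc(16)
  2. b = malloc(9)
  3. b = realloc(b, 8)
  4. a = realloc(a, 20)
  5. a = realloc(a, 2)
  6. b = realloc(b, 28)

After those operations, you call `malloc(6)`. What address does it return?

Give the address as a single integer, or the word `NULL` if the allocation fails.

Answer: 0

Derivation:
Op 1: a = malloc(16) -> a = 0; heap: [0-15 ALLOC][16-56 FREE]
Op 2: b = malloc(9) -> b = 16; heap: [0-15 ALLOC][16-24 ALLOC][25-56 FREE]
Op 3: b = realloc(b, 8) -> b = 16; heap: [0-15 ALLOC][16-23 ALLOC][24-56 FREE]
Op 4: a = realloc(a, 20) -> a = 24; heap: [0-15 FREE][16-23 ALLOC][24-43 ALLOC][44-56 FREE]
Op 5: a = realloc(a, 2) -> a = 24; heap: [0-15 FREE][16-23 ALLOC][24-25 ALLOC][26-56 FREE]
Op 6: b = realloc(b, 28) -> b = 26; heap: [0-23 FREE][24-25 ALLOC][26-53 ALLOC][54-56 FREE]
malloc(6): first-fit scan over [0-23 FREE][24-25 ALLOC][26-53 ALLOC][54-56 FREE] -> 0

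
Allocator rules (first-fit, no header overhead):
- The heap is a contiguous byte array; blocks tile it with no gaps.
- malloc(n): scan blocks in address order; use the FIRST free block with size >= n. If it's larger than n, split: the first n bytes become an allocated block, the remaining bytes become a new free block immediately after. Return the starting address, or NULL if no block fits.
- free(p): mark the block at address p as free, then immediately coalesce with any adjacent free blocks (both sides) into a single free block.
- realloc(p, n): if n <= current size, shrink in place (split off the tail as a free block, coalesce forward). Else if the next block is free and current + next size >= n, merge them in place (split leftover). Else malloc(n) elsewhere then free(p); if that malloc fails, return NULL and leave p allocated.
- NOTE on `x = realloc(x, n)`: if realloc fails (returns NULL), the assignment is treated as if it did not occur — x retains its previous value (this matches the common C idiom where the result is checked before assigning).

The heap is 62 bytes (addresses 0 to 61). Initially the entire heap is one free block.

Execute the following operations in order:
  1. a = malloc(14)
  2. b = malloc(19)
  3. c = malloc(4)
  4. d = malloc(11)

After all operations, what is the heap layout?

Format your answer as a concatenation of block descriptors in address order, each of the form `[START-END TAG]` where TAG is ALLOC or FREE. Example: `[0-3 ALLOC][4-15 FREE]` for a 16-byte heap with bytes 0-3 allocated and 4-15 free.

Op 1: a = malloc(14) -> a = 0; heap: [0-13 ALLOC][14-61 FREE]
Op 2: b = malloc(19) -> b = 14; heap: [0-13 ALLOC][14-32 ALLOC][33-61 FREE]
Op 3: c = malloc(4) -> c = 33; heap: [0-13 ALLOC][14-32 ALLOC][33-36 ALLOC][37-61 FREE]
Op 4: d = malloc(11) -> d = 37; heap: [0-13 ALLOC][14-32 ALLOC][33-36 ALLOC][37-47 ALLOC][48-61 FREE]

Answer: [0-13 ALLOC][14-32 ALLOC][33-36 ALLOC][37-47 ALLOC][48-61 FREE]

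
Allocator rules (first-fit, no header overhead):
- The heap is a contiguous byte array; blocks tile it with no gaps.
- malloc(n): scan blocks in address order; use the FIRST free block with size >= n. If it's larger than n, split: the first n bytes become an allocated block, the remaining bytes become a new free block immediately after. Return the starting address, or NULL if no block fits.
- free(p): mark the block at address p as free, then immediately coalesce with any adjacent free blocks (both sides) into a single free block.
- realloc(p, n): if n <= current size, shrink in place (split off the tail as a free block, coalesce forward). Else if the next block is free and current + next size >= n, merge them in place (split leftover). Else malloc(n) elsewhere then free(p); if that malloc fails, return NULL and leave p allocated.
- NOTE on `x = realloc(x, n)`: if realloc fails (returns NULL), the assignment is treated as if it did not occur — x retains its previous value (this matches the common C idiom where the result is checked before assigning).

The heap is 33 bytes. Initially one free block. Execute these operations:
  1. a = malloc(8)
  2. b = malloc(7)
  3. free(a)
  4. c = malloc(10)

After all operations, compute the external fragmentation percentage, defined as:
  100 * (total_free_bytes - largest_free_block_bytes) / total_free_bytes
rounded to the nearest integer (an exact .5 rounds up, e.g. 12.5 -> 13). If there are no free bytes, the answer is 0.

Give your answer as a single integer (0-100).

Op 1: a = malloc(8) -> a = 0; heap: [0-7 ALLOC][8-32 FREE]
Op 2: b = malloc(7) -> b = 8; heap: [0-7 ALLOC][8-14 ALLOC][15-32 FREE]
Op 3: free(a) -> (freed a); heap: [0-7 FREE][8-14 ALLOC][15-32 FREE]
Op 4: c = malloc(10) -> c = 15; heap: [0-7 FREE][8-14 ALLOC][15-24 ALLOC][25-32 FREE]
Free blocks: [8 8] total_free=16 largest=8 -> 100*(16-8)/16 = 800/16 = 50

Answer: 50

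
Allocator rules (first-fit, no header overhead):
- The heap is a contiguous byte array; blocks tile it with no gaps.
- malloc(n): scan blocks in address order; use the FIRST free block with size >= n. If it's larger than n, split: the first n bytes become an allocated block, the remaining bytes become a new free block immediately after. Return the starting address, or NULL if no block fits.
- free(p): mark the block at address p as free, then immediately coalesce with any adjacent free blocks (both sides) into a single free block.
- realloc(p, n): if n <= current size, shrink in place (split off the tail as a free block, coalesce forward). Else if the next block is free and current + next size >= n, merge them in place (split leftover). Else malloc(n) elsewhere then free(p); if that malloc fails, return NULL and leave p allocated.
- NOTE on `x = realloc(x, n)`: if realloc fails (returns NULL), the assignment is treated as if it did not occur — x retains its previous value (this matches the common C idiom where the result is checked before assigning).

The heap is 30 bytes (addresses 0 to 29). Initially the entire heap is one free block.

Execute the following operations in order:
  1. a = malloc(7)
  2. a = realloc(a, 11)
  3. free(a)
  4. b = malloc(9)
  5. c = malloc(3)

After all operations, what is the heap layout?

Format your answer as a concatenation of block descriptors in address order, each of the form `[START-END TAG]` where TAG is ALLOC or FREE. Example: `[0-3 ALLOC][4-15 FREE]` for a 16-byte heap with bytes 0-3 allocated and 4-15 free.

Op 1: a = malloc(7) -> a = 0; heap: [0-6 ALLOC][7-29 FREE]
Op 2: a = realloc(a, 11) -> a = 0; heap: [0-10 ALLOC][11-29 FREE]
Op 3: free(a) -> (freed a); heap: [0-29 FREE]
Op 4: b = malloc(9) -> b = 0; heap: [0-8 ALLOC][9-29 FREE]
Op 5: c = malloc(3) -> c = 9; heap: [0-8 ALLOC][9-11 ALLOC][12-29 FREE]

Answer: [0-8 ALLOC][9-11 ALLOC][12-29 FREE]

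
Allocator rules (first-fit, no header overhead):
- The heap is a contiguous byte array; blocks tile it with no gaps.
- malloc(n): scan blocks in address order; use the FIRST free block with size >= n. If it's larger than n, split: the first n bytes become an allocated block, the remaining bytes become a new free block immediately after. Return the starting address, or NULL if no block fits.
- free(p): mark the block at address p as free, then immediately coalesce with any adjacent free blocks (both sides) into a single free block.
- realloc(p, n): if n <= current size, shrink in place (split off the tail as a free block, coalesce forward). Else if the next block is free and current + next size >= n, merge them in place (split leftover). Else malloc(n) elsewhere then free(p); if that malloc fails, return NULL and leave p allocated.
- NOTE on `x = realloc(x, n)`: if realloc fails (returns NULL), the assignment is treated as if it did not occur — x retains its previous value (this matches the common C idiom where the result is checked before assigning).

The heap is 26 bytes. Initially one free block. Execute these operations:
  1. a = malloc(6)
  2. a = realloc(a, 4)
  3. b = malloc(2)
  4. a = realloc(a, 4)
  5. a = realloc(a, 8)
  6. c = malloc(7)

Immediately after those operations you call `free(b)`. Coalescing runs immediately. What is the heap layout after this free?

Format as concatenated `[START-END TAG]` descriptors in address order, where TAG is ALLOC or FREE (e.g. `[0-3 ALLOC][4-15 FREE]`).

Answer: [0-5 FREE][6-13 ALLOC][14-20 ALLOC][21-25 FREE]

Derivation:
Op 1: a = malloc(6) -> a = 0; heap: [0-5 ALLOC][6-25 FREE]
Op 2: a = realloc(a, 4) -> a = 0; heap: [0-3 ALLOC][4-25 FREE]
Op 3: b = malloc(2) -> b = 4; heap: [0-3 ALLOC][4-5 ALLOC][6-25 FREE]
Op 4: a = realloc(a, 4) -> a = 0; heap: [0-3 ALLOC][4-5 ALLOC][6-25 FREE]
Op 5: a = realloc(a, 8) -> a = 6; heap: [0-3 FREE][4-5 ALLOC][6-13 ALLOC][14-25 FREE]
Op 6: c = malloc(7) -> c = 14; heap: [0-3 FREE][4-5 ALLOC][6-13 ALLOC][14-20 ALLOC][21-25 FREE]
free(b): b = 4 -> block [4-5 ALLOC]; mark free, coalesce with adjacent free neighbors -> [0-5 FREE][6-13 ALLOC][14-20 ALLOC][21-25 FREE]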